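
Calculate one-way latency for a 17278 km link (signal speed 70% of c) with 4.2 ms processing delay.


Speed = 0.7 * 3e5 km/s = 210000 km/s
Propagation delay = 17278 / 210000 = 0.0823 s = 82.2762 ms
Processing delay = 4.2 ms
Total one-way latency = 86.4762 ms


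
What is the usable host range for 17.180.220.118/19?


Network: 17.180.192.0
Broadcast: 17.180.223.255
First usable = network + 1
Last usable = broadcast - 1
Range: 17.180.192.1 to 17.180.223.254


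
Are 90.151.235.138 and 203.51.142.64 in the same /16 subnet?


Mask: 255.255.0.0
90.151.235.138 AND mask = 90.151.0.0
203.51.142.64 AND mask = 203.51.0.0
No, different subnets (90.151.0.0 vs 203.51.0.0)


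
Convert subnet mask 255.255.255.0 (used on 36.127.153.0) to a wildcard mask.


Subnet mask: 255.255.255.0
Wildcard = 255.255.255.255 - subnet mask
255 - 255 = 0
255 - 255 = 0
255 - 255 = 0
255 - 0 = 255
Wildcard: 0.0.0.255


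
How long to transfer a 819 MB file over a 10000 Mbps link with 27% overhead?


Effective throughput = 10000 * (1 - 27/100) = 7300 Mbps
File size in Mb = 819 * 8 = 6552 Mb
Time = 6552 / 7300
Time = 0.8975 seconds


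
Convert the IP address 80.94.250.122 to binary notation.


80 = 01010000
94 = 01011110
250 = 11111010
122 = 01111010
Binary: 01010000.01011110.11111010.01111010


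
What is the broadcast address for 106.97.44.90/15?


Network: 106.96.0.0/15
Host bits = 17
Set all host bits to 1:
Broadcast: 106.97.255.255


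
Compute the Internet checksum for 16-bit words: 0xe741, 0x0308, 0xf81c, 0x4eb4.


Sum all words (with carry folding):
+ 0xe741 = 0xe741
+ 0x0308 = 0xea49
+ 0xf81c = 0xe266
+ 0x4eb4 = 0x311b
One's complement: ~0x311b
Checksum = 0xcee4


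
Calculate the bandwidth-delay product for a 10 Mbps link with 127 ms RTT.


BDP = bandwidth * RTT
= 10 Mbps * 127 ms
= 10 * 1e6 * 127 / 1000 bits
= 1270000 bits
= 158750 bytes
= 155.0293 KB
BDP = 1270000 bits (158750 bytes)


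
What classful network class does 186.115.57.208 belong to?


First octet: 186
Binary: 10111010
10xxxxxx -> Class B (128-191)
Class B, default mask 255.255.0.0 (/16)


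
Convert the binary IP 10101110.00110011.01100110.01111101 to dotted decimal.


10101110 = 174
00110011 = 51
01100110 = 102
01111101 = 125
IP: 174.51.102.125


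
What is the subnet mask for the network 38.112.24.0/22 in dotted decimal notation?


/22 means 22 network bits, 10 host bits
Binary: 11111111111111111111110000000000
Mask: 255.255.252.0


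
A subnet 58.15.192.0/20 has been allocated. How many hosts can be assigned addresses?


Host bits = 32 - 20 = 12
Total addresses = 2^12 = 4096
Usable = total - 2 (network and broadcast)
Usable hosts: 4094


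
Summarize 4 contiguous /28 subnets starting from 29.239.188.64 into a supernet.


Original prefix: /28
Number of subnets: 4 = 2^2
New prefix = 28 - 2 = 26
Supernet: 29.239.188.64/26


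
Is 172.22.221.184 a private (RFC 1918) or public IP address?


RFC 1918 private ranges:
  10.0.0.0/8 (10.0.0.0 - 10.255.255.255)
  172.16.0.0/12 (172.16.0.0 - 172.31.255.255)
  192.168.0.0/16 (192.168.0.0 - 192.168.255.255)
Private (in 172.16.0.0/12)


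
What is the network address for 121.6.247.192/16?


IP:   01111001.00000110.11110111.11000000
Mask: 11111111.11111111.00000000.00000000
AND operation:
Net:  01111001.00000110.00000000.00000000
Network: 121.6.0.0/16


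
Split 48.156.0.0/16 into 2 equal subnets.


New prefix = 16 + 1 = 17
Each subnet has 32768 addresses
  48.156.0.0/17
  48.156.128.0/17
Subnets: 48.156.0.0/17, 48.156.128.0/17


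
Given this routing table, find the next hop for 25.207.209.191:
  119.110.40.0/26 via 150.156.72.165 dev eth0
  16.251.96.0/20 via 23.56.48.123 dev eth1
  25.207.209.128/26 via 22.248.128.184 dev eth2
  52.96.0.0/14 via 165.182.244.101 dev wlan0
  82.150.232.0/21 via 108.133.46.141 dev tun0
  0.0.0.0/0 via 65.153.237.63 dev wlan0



Longest prefix match for 25.207.209.191:
  /26 119.110.40.0: no
  /20 16.251.96.0: no
  /26 25.207.209.128: MATCH
  /14 52.96.0.0: no
  /21 82.150.232.0: no
  /0 0.0.0.0: MATCH
Selected: next-hop 22.248.128.184 via eth2 (matched /26)


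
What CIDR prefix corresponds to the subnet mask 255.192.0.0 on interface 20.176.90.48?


Binary: 11111111.11000000.00000000.00000000
Count leading 1s
Prefix: /10


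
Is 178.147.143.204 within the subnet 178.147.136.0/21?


Subnet network: 178.147.136.0
Test IP AND mask: 178.147.136.0
Yes, 178.147.143.204 is in 178.147.136.0/21


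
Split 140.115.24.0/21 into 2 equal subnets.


New prefix = 21 + 1 = 22
Each subnet has 1024 addresses
  140.115.24.0/22
  140.115.28.0/22
Subnets: 140.115.24.0/22, 140.115.28.0/22


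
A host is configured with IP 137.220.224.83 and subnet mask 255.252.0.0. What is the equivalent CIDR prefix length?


Binary: 11111111.11111100.00000000.00000000
Count leading 1s
Prefix: /14


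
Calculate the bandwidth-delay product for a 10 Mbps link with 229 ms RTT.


BDP = bandwidth * RTT
= 10 Mbps * 229 ms
= 10 * 1e6 * 229 / 1000 bits
= 2290000 bits
= 286250 bytes
= 279.541 KB
BDP = 2290000 bits (286250 bytes)


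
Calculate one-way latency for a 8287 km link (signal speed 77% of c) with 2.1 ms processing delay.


Speed = 0.77 * 3e5 km/s = 231000 km/s
Propagation delay = 8287 / 231000 = 0.0359 s = 35.8745 ms
Processing delay = 2.1 ms
Total one-way latency = 37.9745 ms


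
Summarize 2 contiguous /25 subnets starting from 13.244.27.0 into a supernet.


Original prefix: /25
Number of subnets: 2 = 2^1
New prefix = 25 - 1 = 24
Supernet: 13.244.27.0/24


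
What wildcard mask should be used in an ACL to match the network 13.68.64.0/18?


Subnet mask: 255.255.192.0
Wildcard = 255.255.255.255 - subnet mask
255 - 255 = 0
255 - 255 = 0
255 - 192 = 63
255 - 0 = 255
Wildcard: 0.0.63.255


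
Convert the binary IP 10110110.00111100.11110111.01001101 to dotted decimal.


10110110 = 182
00111100 = 60
11110111 = 247
01001101 = 77
IP: 182.60.247.77


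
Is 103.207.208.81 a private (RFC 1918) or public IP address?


RFC 1918 private ranges:
  10.0.0.0/8 (10.0.0.0 - 10.255.255.255)
  172.16.0.0/12 (172.16.0.0 - 172.31.255.255)
  192.168.0.0/16 (192.168.0.0 - 192.168.255.255)
Public (not in any RFC 1918 range)


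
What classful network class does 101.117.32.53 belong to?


First octet: 101
Binary: 01100101
0xxxxxxx -> Class A (1-126)
Class A, default mask 255.0.0.0 (/8)


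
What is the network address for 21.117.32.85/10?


IP:   00010101.01110101.00100000.01010101
Mask: 11111111.11000000.00000000.00000000
AND operation:
Net:  00010101.01000000.00000000.00000000
Network: 21.64.0.0/10


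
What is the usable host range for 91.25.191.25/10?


Network: 91.0.0.0
Broadcast: 91.63.255.255
First usable = network + 1
Last usable = broadcast - 1
Range: 91.0.0.1 to 91.63.255.254


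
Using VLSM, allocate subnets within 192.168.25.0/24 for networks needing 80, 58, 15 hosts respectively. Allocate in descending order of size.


80 hosts -> /25 (126 usable): 192.168.25.0/25
58 hosts -> /26 (62 usable): 192.168.25.128/26
15 hosts -> /27 (30 usable): 192.168.25.192/27
Allocation: 192.168.25.0/25 (80 hosts, 126 usable); 192.168.25.128/26 (58 hosts, 62 usable); 192.168.25.192/27 (15 hosts, 30 usable)


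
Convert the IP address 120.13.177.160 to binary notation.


120 = 01111000
13 = 00001101
177 = 10110001
160 = 10100000
Binary: 01111000.00001101.10110001.10100000


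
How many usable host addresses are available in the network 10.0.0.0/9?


Host bits = 32 - 9 = 23
Total addresses = 2^23 = 8388608
Usable = total - 2 (network and broadcast)
Usable hosts: 8388606


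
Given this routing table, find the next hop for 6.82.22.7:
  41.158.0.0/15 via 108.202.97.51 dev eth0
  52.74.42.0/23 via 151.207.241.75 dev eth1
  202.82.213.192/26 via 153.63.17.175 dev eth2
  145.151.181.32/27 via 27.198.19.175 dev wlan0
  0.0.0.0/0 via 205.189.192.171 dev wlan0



Longest prefix match for 6.82.22.7:
  /15 41.158.0.0: no
  /23 52.74.42.0: no
  /26 202.82.213.192: no
  /27 145.151.181.32: no
  /0 0.0.0.0: MATCH
Selected: next-hop 205.189.192.171 via wlan0 (matched /0)


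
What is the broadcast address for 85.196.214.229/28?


Network: 85.196.214.224/28
Host bits = 4
Set all host bits to 1:
Broadcast: 85.196.214.239


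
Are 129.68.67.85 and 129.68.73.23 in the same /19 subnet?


Mask: 255.255.224.0
129.68.67.85 AND mask = 129.68.64.0
129.68.73.23 AND mask = 129.68.64.0
Yes, same subnet (129.68.64.0)


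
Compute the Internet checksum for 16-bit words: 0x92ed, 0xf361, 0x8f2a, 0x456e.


Sum all words (with carry folding):
+ 0x92ed = 0x92ed
+ 0xf361 = 0x864f
+ 0x8f2a = 0x157a
+ 0x456e = 0x5ae8
One's complement: ~0x5ae8
Checksum = 0xa517


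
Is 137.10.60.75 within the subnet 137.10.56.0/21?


Subnet network: 137.10.56.0
Test IP AND mask: 137.10.56.0
Yes, 137.10.60.75 is in 137.10.56.0/21


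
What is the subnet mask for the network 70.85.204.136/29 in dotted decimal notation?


/29 means 29 network bits, 3 host bits
Binary: 11111111111111111111111111111000
Mask: 255.255.255.248


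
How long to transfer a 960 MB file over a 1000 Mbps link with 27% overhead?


Effective throughput = 1000 * (1 - 27/100) = 730 Mbps
File size in Mb = 960 * 8 = 7680 Mb
Time = 7680 / 730
Time = 10.5205 seconds


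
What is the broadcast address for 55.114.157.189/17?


Network: 55.114.128.0/17
Host bits = 15
Set all host bits to 1:
Broadcast: 55.114.255.255


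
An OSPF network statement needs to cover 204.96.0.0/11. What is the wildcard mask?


Subnet mask: 255.224.0.0
Wildcard = 255.255.255.255 - subnet mask
255 - 255 = 0
255 - 224 = 31
255 - 0 = 255
255 - 0 = 255
Wildcard: 0.31.255.255


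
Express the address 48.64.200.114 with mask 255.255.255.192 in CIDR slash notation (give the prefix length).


Binary: 11111111.11111111.11111111.11000000
Count leading 1s
Prefix: /26


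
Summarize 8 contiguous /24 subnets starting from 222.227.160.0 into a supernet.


Original prefix: /24
Number of subnets: 8 = 2^3
New prefix = 24 - 3 = 21
Supernet: 222.227.160.0/21


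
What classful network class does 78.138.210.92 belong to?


First octet: 78
Binary: 01001110
0xxxxxxx -> Class A (1-126)
Class A, default mask 255.0.0.0 (/8)


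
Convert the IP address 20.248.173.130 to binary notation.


20 = 00010100
248 = 11111000
173 = 10101101
130 = 10000010
Binary: 00010100.11111000.10101101.10000010


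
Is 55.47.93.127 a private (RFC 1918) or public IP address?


RFC 1918 private ranges:
  10.0.0.0/8 (10.0.0.0 - 10.255.255.255)
  172.16.0.0/12 (172.16.0.0 - 172.31.255.255)
  192.168.0.0/16 (192.168.0.0 - 192.168.255.255)
Public (not in any RFC 1918 range)


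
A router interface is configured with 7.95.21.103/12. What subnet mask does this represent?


/12 means 12 network bits, 20 host bits
Binary: 11111111111100000000000000000000
Mask: 255.240.0.0


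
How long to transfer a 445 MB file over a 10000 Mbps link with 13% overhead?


Effective throughput = 10000 * (1 - 13/100) = 8700 Mbps
File size in Mb = 445 * 8 = 3560 Mb
Time = 3560 / 8700
Time = 0.4092 seconds


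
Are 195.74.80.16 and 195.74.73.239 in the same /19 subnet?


Mask: 255.255.224.0
195.74.80.16 AND mask = 195.74.64.0
195.74.73.239 AND mask = 195.74.64.0
Yes, same subnet (195.74.64.0)


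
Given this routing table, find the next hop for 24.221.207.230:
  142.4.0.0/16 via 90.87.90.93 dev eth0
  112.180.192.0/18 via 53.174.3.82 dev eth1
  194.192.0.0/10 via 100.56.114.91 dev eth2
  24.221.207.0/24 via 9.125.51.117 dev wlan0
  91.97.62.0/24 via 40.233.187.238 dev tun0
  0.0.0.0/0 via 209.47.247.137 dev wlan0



Longest prefix match for 24.221.207.230:
  /16 142.4.0.0: no
  /18 112.180.192.0: no
  /10 194.192.0.0: no
  /24 24.221.207.0: MATCH
  /24 91.97.62.0: no
  /0 0.0.0.0: MATCH
Selected: next-hop 9.125.51.117 via wlan0 (matched /24)


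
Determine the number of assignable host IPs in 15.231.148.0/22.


Host bits = 32 - 22 = 10
Total addresses = 2^10 = 1024
Usable = total - 2 (network and broadcast)
Usable hosts: 1022


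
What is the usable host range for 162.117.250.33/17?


Network: 162.117.128.0
Broadcast: 162.117.255.255
First usable = network + 1
Last usable = broadcast - 1
Range: 162.117.128.1 to 162.117.255.254


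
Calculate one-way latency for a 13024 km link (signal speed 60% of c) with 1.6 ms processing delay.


Speed = 0.6 * 3e5 km/s = 180000 km/s
Propagation delay = 13024 / 180000 = 0.0724 s = 72.3556 ms
Processing delay = 1.6 ms
Total one-way latency = 73.9556 ms


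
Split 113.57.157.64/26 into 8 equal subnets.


New prefix = 26 + 3 = 29
Each subnet has 8 addresses
  113.57.157.64/29
  113.57.157.72/29
  113.57.157.80/29
  113.57.157.88/29
  113.57.157.96/29
  113.57.157.104/29
  113.57.157.112/29
  113.57.157.120/29
Subnets: 113.57.157.64/29, 113.57.157.72/29, 113.57.157.80/29, 113.57.157.88/29, 113.57.157.96/29, 113.57.157.104/29, 113.57.157.112/29, 113.57.157.120/29


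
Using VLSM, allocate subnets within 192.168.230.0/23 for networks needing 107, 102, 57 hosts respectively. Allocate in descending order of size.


107 hosts -> /25 (126 usable): 192.168.230.0/25
102 hosts -> /25 (126 usable): 192.168.230.128/25
57 hosts -> /26 (62 usable): 192.168.231.0/26
Allocation: 192.168.230.0/25 (107 hosts, 126 usable); 192.168.230.128/25 (102 hosts, 126 usable); 192.168.231.0/26 (57 hosts, 62 usable)


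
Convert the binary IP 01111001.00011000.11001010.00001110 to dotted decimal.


01111001 = 121
00011000 = 24
11001010 = 202
00001110 = 14
IP: 121.24.202.14


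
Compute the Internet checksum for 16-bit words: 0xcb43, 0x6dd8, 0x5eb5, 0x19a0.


Sum all words (with carry folding):
+ 0xcb43 = 0xcb43
+ 0x6dd8 = 0x391c
+ 0x5eb5 = 0x97d1
+ 0x19a0 = 0xb171
One's complement: ~0xb171
Checksum = 0x4e8e


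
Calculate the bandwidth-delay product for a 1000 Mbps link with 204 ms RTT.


BDP = bandwidth * RTT
= 1000 Mbps * 204 ms
= 1000 * 1e6 * 204 / 1000 bits
= 204000000 bits
= 25500000 bytes
= 24902.3438 KB
BDP = 204000000 bits (25500000 bytes)


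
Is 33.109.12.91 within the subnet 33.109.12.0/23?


Subnet network: 33.109.12.0
Test IP AND mask: 33.109.12.0
Yes, 33.109.12.91 is in 33.109.12.0/23


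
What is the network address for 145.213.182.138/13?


IP:   10010001.11010101.10110110.10001010
Mask: 11111111.11111000.00000000.00000000
AND operation:
Net:  10010001.11010000.00000000.00000000
Network: 145.208.0.0/13


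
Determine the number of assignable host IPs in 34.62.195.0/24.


Host bits = 32 - 24 = 8
Total addresses = 2^8 = 256
Usable = total - 2 (network and broadcast)
Usable hosts: 254


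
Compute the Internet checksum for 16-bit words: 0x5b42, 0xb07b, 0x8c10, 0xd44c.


Sum all words (with carry folding):
+ 0x5b42 = 0x5b42
+ 0xb07b = 0x0bbe
+ 0x8c10 = 0x97ce
+ 0xd44c = 0x6c1b
One's complement: ~0x6c1b
Checksum = 0x93e4


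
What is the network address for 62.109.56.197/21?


IP:   00111110.01101101.00111000.11000101
Mask: 11111111.11111111.11111000.00000000
AND operation:
Net:  00111110.01101101.00111000.00000000
Network: 62.109.56.0/21


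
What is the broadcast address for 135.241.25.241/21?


Network: 135.241.24.0/21
Host bits = 11
Set all host bits to 1:
Broadcast: 135.241.31.255


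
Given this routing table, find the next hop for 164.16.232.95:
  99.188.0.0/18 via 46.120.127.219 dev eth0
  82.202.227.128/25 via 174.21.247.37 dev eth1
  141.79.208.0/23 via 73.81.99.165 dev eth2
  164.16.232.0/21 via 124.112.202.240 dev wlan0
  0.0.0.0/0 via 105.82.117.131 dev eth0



Longest prefix match for 164.16.232.95:
  /18 99.188.0.0: no
  /25 82.202.227.128: no
  /23 141.79.208.0: no
  /21 164.16.232.0: MATCH
  /0 0.0.0.0: MATCH
Selected: next-hop 124.112.202.240 via wlan0 (matched /21)


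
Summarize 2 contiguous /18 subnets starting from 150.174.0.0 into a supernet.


Original prefix: /18
Number of subnets: 2 = 2^1
New prefix = 18 - 1 = 17
Supernet: 150.174.0.0/17


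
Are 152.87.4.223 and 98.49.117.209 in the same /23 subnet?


Mask: 255.255.254.0
152.87.4.223 AND mask = 152.87.4.0
98.49.117.209 AND mask = 98.49.116.0
No, different subnets (152.87.4.0 vs 98.49.116.0)


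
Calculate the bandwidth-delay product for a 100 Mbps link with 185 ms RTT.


BDP = bandwidth * RTT
= 100 Mbps * 185 ms
= 100 * 1e6 * 185 / 1000 bits
= 18500000 bits
= 2312500 bytes
= 2258.3008 KB
BDP = 18500000 bits (2312500 bytes)


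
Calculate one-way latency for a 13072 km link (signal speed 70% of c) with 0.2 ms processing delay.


Speed = 0.7 * 3e5 km/s = 210000 km/s
Propagation delay = 13072 / 210000 = 0.0622 s = 62.2476 ms
Processing delay = 0.2 ms
Total one-way latency = 62.4476 ms


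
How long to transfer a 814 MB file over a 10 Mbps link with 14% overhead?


Effective throughput = 10 * (1 - 14/100) = 8.6 Mbps
File size in Mb = 814 * 8 = 6512 Mb
Time = 6512 / 8.6
Time = 757.2093 seconds


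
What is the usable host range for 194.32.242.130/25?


Network: 194.32.242.128
Broadcast: 194.32.242.255
First usable = network + 1
Last usable = broadcast - 1
Range: 194.32.242.129 to 194.32.242.254


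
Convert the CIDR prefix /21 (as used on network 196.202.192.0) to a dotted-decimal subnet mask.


/21 means 21 network bits, 11 host bits
Binary: 11111111111111111111100000000000
Mask: 255.255.248.0


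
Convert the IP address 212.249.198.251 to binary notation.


212 = 11010100
249 = 11111001
198 = 11000110
251 = 11111011
Binary: 11010100.11111001.11000110.11111011


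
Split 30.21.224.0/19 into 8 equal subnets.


New prefix = 19 + 3 = 22
Each subnet has 1024 addresses
  30.21.224.0/22
  30.21.228.0/22
  30.21.232.0/22
  30.21.236.0/22
  30.21.240.0/22
  30.21.244.0/22
  30.21.248.0/22
  30.21.252.0/22
Subnets: 30.21.224.0/22, 30.21.228.0/22, 30.21.232.0/22, 30.21.236.0/22, 30.21.240.0/22, 30.21.244.0/22, 30.21.248.0/22, 30.21.252.0/22


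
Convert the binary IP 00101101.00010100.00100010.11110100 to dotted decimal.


00101101 = 45
00010100 = 20
00100010 = 34
11110100 = 244
IP: 45.20.34.244


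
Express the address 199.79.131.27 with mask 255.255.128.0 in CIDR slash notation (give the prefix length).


Binary: 11111111.11111111.10000000.00000000
Count leading 1s
Prefix: /17


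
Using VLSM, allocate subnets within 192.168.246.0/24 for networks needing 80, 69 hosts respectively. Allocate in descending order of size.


80 hosts -> /25 (126 usable): 192.168.246.0/25
69 hosts -> /25 (126 usable): 192.168.246.128/25
Allocation: 192.168.246.0/25 (80 hosts, 126 usable); 192.168.246.128/25 (69 hosts, 126 usable)


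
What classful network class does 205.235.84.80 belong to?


First octet: 205
Binary: 11001101
110xxxxx -> Class C (192-223)
Class C, default mask 255.255.255.0 (/24)


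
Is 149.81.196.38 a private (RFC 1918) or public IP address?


RFC 1918 private ranges:
  10.0.0.0/8 (10.0.0.0 - 10.255.255.255)
  172.16.0.0/12 (172.16.0.0 - 172.31.255.255)
  192.168.0.0/16 (192.168.0.0 - 192.168.255.255)
Public (not in any RFC 1918 range)


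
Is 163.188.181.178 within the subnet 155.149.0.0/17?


Subnet network: 155.149.0.0
Test IP AND mask: 163.188.128.0
No, 163.188.181.178 is not in 155.149.0.0/17


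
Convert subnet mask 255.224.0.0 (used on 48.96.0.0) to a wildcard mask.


Subnet mask: 255.224.0.0
Wildcard = 255.255.255.255 - subnet mask
255 - 255 = 0
255 - 224 = 31
255 - 0 = 255
255 - 0 = 255
Wildcard: 0.31.255.255


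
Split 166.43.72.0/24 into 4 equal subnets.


New prefix = 24 + 2 = 26
Each subnet has 64 addresses
  166.43.72.0/26
  166.43.72.64/26
  166.43.72.128/26
  166.43.72.192/26
Subnets: 166.43.72.0/26, 166.43.72.64/26, 166.43.72.128/26, 166.43.72.192/26


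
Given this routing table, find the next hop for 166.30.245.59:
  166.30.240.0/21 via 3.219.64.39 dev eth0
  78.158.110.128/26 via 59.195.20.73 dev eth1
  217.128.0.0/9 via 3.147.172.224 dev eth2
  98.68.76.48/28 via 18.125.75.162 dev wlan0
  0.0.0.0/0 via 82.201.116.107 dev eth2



Longest prefix match for 166.30.245.59:
  /21 166.30.240.0: MATCH
  /26 78.158.110.128: no
  /9 217.128.0.0: no
  /28 98.68.76.48: no
  /0 0.0.0.0: MATCH
Selected: next-hop 3.219.64.39 via eth0 (matched /21)


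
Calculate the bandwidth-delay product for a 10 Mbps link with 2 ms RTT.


BDP = bandwidth * RTT
= 10 Mbps * 2 ms
= 10 * 1e6 * 2 / 1000 bits
= 20000 bits
= 2500 bytes
= 2.4414 KB
BDP = 20000 bits (2500 bytes)


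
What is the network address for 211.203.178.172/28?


IP:   11010011.11001011.10110010.10101100
Mask: 11111111.11111111.11111111.11110000
AND operation:
Net:  11010011.11001011.10110010.10100000
Network: 211.203.178.160/28


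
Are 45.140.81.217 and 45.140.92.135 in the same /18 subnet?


Mask: 255.255.192.0
45.140.81.217 AND mask = 45.140.64.0
45.140.92.135 AND mask = 45.140.64.0
Yes, same subnet (45.140.64.0)


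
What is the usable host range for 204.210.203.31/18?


Network: 204.210.192.0
Broadcast: 204.210.255.255
First usable = network + 1
Last usable = broadcast - 1
Range: 204.210.192.1 to 204.210.255.254


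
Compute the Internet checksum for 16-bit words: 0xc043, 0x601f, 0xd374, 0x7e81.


Sum all words (with carry folding):
+ 0xc043 = 0xc043
+ 0x601f = 0x2063
+ 0xd374 = 0xf3d7
+ 0x7e81 = 0x7259
One's complement: ~0x7259
Checksum = 0x8da6


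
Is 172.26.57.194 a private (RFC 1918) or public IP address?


RFC 1918 private ranges:
  10.0.0.0/8 (10.0.0.0 - 10.255.255.255)
  172.16.0.0/12 (172.16.0.0 - 172.31.255.255)
  192.168.0.0/16 (192.168.0.0 - 192.168.255.255)
Private (in 172.16.0.0/12)


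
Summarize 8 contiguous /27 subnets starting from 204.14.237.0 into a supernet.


Original prefix: /27
Number of subnets: 8 = 2^3
New prefix = 27 - 3 = 24
Supernet: 204.14.237.0/24


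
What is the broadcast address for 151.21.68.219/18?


Network: 151.21.64.0/18
Host bits = 14
Set all host bits to 1:
Broadcast: 151.21.127.255


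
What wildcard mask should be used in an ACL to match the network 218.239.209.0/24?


Subnet mask: 255.255.255.0
Wildcard = 255.255.255.255 - subnet mask
255 - 255 = 0
255 - 255 = 0
255 - 255 = 0
255 - 0 = 255
Wildcard: 0.0.0.255


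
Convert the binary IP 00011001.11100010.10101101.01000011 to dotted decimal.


00011001 = 25
11100010 = 226
10101101 = 173
01000011 = 67
IP: 25.226.173.67


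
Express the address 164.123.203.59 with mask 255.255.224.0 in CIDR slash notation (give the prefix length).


Binary: 11111111.11111111.11100000.00000000
Count leading 1s
Prefix: /19


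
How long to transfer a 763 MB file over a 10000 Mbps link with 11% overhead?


Effective throughput = 10000 * (1 - 11/100) = 8900 Mbps
File size in Mb = 763 * 8 = 6104 Mb
Time = 6104 / 8900
Time = 0.6858 seconds


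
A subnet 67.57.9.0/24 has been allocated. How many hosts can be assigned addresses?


Host bits = 32 - 24 = 8
Total addresses = 2^8 = 256
Usable = total - 2 (network and broadcast)
Usable hosts: 254


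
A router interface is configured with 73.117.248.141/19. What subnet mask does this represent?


/19 means 19 network bits, 13 host bits
Binary: 11111111111111111110000000000000
Mask: 255.255.224.0


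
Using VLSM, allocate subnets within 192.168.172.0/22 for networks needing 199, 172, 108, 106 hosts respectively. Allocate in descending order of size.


199 hosts -> /24 (254 usable): 192.168.172.0/24
172 hosts -> /24 (254 usable): 192.168.173.0/24
108 hosts -> /25 (126 usable): 192.168.174.0/25
106 hosts -> /25 (126 usable): 192.168.174.128/25
Allocation: 192.168.172.0/24 (199 hosts, 254 usable); 192.168.173.0/24 (172 hosts, 254 usable); 192.168.174.0/25 (108 hosts, 126 usable); 192.168.174.128/25 (106 hosts, 126 usable)


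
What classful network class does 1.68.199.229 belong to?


First octet: 1
Binary: 00000001
0xxxxxxx -> Class A (1-126)
Class A, default mask 255.0.0.0 (/8)


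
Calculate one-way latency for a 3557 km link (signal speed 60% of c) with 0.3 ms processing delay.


Speed = 0.6 * 3e5 km/s = 180000 km/s
Propagation delay = 3557 / 180000 = 0.0198 s = 19.7611 ms
Processing delay = 0.3 ms
Total one-way latency = 20.0611 ms


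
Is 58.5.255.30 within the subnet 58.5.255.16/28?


Subnet network: 58.5.255.16
Test IP AND mask: 58.5.255.16
Yes, 58.5.255.30 is in 58.5.255.16/28


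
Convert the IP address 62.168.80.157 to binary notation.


62 = 00111110
168 = 10101000
80 = 01010000
157 = 10011101
Binary: 00111110.10101000.01010000.10011101


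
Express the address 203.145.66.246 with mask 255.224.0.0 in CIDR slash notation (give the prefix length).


Binary: 11111111.11100000.00000000.00000000
Count leading 1s
Prefix: /11


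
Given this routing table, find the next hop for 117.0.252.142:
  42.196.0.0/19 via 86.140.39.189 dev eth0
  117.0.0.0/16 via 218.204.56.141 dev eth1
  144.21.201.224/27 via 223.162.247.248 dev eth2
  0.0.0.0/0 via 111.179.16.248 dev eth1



Longest prefix match for 117.0.252.142:
  /19 42.196.0.0: no
  /16 117.0.0.0: MATCH
  /27 144.21.201.224: no
  /0 0.0.0.0: MATCH
Selected: next-hop 218.204.56.141 via eth1 (matched /16)


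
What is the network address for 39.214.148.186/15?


IP:   00100111.11010110.10010100.10111010
Mask: 11111111.11111110.00000000.00000000
AND operation:
Net:  00100111.11010110.00000000.00000000
Network: 39.214.0.0/15


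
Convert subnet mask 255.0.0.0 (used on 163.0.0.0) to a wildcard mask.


Subnet mask: 255.0.0.0
Wildcard = 255.255.255.255 - subnet mask
255 - 255 = 0
255 - 0 = 255
255 - 0 = 255
255 - 0 = 255
Wildcard: 0.255.255.255


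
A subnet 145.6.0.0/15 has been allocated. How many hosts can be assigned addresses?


Host bits = 32 - 15 = 17
Total addresses = 2^17 = 131072
Usable = total - 2 (network and broadcast)
Usable hosts: 131070


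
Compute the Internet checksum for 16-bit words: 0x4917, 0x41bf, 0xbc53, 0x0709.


Sum all words (with carry folding):
+ 0x4917 = 0x4917
+ 0x41bf = 0x8ad6
+ 0xbc53 = 0x472a
+ 0x0709 = 0x4e33
One's complement: ~0x4e33
Checksum = 0xb1cc


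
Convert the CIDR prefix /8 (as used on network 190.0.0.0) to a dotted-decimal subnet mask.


/8 means 8 network bits, 24 host bits
Binary: 11111111000000000000000000000000
Mask: 255.0.0.0


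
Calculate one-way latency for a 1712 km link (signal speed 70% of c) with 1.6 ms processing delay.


Speed = 0.7 * 3e5 km/s = 210000 km/s
Propagation delay = 1712 / 210000 = 0.0082 s = 8.1524 ms
Processing delay = 1.6 ms
Total one-way latency = 9.7524 ms


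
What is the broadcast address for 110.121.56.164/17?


Network: 110.121.0.0/17
Host bits = 15
Set all host bits to 1:
Broadcast: 110.121.127.255


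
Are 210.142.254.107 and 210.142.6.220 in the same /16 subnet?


Mask: 255.255.0.0
210.142.254.107 AND mask = 210.142.0.0
210.142.6.220 AND mask = 210.142.0.0
Yes, same subnet (210.142.0.0)


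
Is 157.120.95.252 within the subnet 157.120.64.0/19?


Subnet network: 157.120.64.0
Test IP AND mask: 157.120.64.0
Yes, 157.120.95.252 is in 157.120.64.0/19


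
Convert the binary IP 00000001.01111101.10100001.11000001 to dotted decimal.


00000001 = 1
01111101 = 125
10100001 = 161
11000001 = 193
IP: 1.125.161.193


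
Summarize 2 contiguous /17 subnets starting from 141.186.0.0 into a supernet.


Original prefix: /17
Number of subnets: 2 = 2^1
New prefix = 17 - 1 = 16
Supernet: 141.186.0.0/16


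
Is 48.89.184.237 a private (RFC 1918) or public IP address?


RFC 1918 private ranges:
  10.0.0.0/8 (10.0.0.0 - 10.255.255.255)
  172.16.0.0/12 (172.16.0.0 - 172.31.255.255)
  192.168.0.0/16 (192.168.0.0 - 192.168.255.255)
Public (not in any RFC 1918 range)


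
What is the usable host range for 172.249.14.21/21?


Network: 172.249.8.0
Broadcast: 172.249.15.255
First usable = network + 1
Last usable = broadcast - 1
Range: 172.249.8.1 to 172.249.15.254


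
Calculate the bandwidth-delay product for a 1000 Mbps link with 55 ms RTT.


BDP = bandwidth * RTT
= 1000 Mbps * 55 ms
= 1000 * 1e6 * 55 / 1000 bits
= 55000000 bits
= 6875000 bytes
= 6713.8672 KB
BDP = 55000000 bits (6875000 bytes)


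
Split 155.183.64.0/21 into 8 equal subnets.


New prefix = 21 + 3 = 24
Each subnet has 256 addresses
  155.183.64.0/24
  155.183.65.0/24
  155.183.66.0/24
  155.183.67.0/24
  155.183.68.0/24
  155.183.69.0/24
  155.183.70.0/24
  155.183.71.0/24
Subnets: 155.183.64.0/24, 155.183.65.0/24, 155.183.66.0/24, 155.183.67.0/24, 155.183.68.0/24, 155.183.69.0/24, 155.183.70.0/24, 155.183.71.0/24


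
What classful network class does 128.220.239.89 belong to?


First octet: 128
Binary: 10000000
10xxxxxx -> Class B (128-191)
Class B, default mask 255.255.0.0 (/16)


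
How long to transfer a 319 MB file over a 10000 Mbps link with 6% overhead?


Effective throughput = 10000 * (1 - 6/100) = 9400 Mbps
File size in Mb = 319 * 8 = 2552 Mb
Time = 2552 / 9400
Time = 0.2715 seconds


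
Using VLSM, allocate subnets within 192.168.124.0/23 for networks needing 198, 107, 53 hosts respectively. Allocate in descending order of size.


198 hosts -> /24 (254 usable): 192.168.124.0/24
107 hosts -> /25 (126 usable): 192.168.125.0/25
53 hosts -> /26 (62 usable): 192.168.125.128/26
Allocation: 192.168.124.0/24 (198 hosts, 254 usable); 192.168.125.0/25 (107 hosts, 126 usable); 192.168.125.128/26 (53 hosts, 62 usable)


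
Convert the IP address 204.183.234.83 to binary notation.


204 = 11001100
183 = 10110111
234 = 11101010
83 = 01010011
Binary: 11001100.10110111.11101010.01010011


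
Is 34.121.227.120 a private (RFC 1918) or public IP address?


RFC 1918 private ranges:
  10.0.0.0/8 (10.0.0.0 - 10.255.255.255)
  172.16.0.0/12 (172.16.0.0 - 172.31.255.255)
  192.168.0.0/16 (192.168.0.0 - 192.168.255.255)
Public (not in any RFC 1918 range)


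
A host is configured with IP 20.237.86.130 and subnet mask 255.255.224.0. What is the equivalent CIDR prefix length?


Binary: 11111111.11111111.11100000.00000000
Count leading 1s
Prefix: /19


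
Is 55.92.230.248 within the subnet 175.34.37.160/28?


Subnet network: 175.34.37.160
Test IP AND mask: 55.92.230.240
No, 55.92.230.248 is not in 175.34.37.160/28


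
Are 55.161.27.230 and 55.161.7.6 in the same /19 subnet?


Mask: 255.255.224.0
55.161.27.230 AND mask = 55.161.0.0
55.161.7.6 AND mask = 55.161.0.0
Yes, same subnet (55.161.0.0)


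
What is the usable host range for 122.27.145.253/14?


Network: 122.24.0.0
Broadcast: 122.27.255.255
First usable = network + 1
Last usable = broadcast - 1
Range: 122.24.0.1 to 122.27.255.254


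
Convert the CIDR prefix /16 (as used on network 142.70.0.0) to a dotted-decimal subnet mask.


/16 means 16 network bits, 16 host bits
Binary: 11111111111111110000000000000000
Mask: 255.255.0.0


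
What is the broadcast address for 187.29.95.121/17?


Network: 187.29.0.0/17
Host bits = 15
Set all host bits to 1:
Broadcast: 187.29.127.255


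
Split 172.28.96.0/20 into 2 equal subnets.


New prefix = 20 + 1 = 21
Each subnet has 2048 addresses
  172.28.96.0/21
  172.28.104.0/21
Subnets: 172.28.96.0/21, 172.28.104.0/21


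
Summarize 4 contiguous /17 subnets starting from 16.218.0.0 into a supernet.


Original prefix: /17
Number of subnets: 4 = 2^2
New prefix = 17 - 2 = 15
Supernet: 16.218.0.0/15


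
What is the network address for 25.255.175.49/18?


IP:   00011001.11111111.10101111.00110001
Mask: 11111111.11111111.11000000.00000000
AND operation:
Net:  00011001.11111111.10000000.00000000
Network: 25.255.128.0/18


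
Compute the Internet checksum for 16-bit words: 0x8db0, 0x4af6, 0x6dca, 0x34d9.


Sum all words (with carry folding):
+ 0x8db0 = 0x8db0
+ 0x4af6 = 0xd8a6
+ 0x6dca = 0x4671
+ 0x34d9 = 0x7b4a
One's complement: ~0x7b4a
Checksum = 0x84b5


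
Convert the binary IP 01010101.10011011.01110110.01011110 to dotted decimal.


01010101 = 85
10011011 = 155
01110110 = 118
01011110 = 94
IP: 85.155.118.94


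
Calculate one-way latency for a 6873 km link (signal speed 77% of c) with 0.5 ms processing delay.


Speed = 0.77 * 3e5 km/s = 231000 km/s
Propagation delay = 6873 / 231000 = 0.0298 s = 29.7532 ms
Processing delay = 0.5 ms
Total one-way latency = 30.2532 ms


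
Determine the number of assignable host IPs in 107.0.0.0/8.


Host bits = 32 - 8 = 24
Total addresses = 2^24 = 16777216
Usable = total - 2 (network and broadcast)
Usable hosts: 16777214


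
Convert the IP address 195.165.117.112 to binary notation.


195 = 11000011
165 = 10100101
117 = 01110101
112 = 01110000
Binary: 11000011.10100101.01110101.01110000


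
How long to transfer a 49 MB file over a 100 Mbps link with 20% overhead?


Effective throughput = 100 * (1 - 20/100) = 80 Mbps
File size in Mb = 49 * 8 = 392 Mb
Time = 392 / 80
Time = 4.9 seconds


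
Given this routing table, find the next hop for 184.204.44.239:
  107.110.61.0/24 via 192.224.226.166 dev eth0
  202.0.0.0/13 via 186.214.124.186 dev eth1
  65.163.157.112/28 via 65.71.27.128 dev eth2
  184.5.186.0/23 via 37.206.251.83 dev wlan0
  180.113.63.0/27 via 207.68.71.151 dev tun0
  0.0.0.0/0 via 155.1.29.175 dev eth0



Longest prefix match for 184.204.44.239:
  /24 107.110.61.0: no
  /13 202.0.0.0: no
  /28 65.163.157.112: no
  /23 184.5.186.0: no
  /27 180.113.63.0: no
  /0 0.0.0.0: MATCH
Selected: next-hop 155.1.29.175 via eth0 (matched /0)


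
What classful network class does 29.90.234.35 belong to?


First octet: 29
Binary: 00011101
0xxxxxxx -> Class A (1-126)
Class A, default mask 255.0.0.0 (/8)


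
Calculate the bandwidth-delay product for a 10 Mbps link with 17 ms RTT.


BDP = bandwidth * RTT
= 10 Mbps * 17 ms
= 10 * 1e6 * 17 / 1000 bits
= 170000 bits
= 21250 bytes
= 20.752 KB
BDP = 170000 bits (21250 bytes)


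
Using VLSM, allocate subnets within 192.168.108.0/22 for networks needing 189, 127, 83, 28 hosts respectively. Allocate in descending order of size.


189 hosts -> /24 (254 usable): 192.168.108.0/24
127 hosts -> /24 (254 usable): 192.168.109.0/24
83 hosts -> /25 (126 usable): 192.168.110.0/25
28 hosts -> /27 (30 usable): 192.168.110.128/27
Allocation: 192.168.108.0/24 (189 hosts, 254 usable); 192.168.109.0/24 (127 hosts, 254 usable); 192.168.110.0/25 (83 hosts, 126 usable); 192.168.110.128/27 (28 hosts, 30 usable)


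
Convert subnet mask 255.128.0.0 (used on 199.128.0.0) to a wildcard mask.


Subnet mask: 255.128.0.0
Wildcard = 255.255.255.255 - subnet mask
255 - 255 = 0
255 - 128 = 127
255 - 0 = 255
255 - 0 = 255
Wildcard: 0.127.255.255


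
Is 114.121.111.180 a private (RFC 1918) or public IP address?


RFC 1918 private ranges:
  10.0.0.0/8 (10.0.0.0 - 10.255.255.255)
  172.16.0.0/12 (172.16.0.0 - 172.31.255.255)
  192.168.0.0/16 (192.168.0.0 - 192.168.255.255)
Public (not in any RFC 1918 range)


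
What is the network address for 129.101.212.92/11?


IP:   10000001.01100101.11010100.01011100
Mask: 11111111.11100000.00000000.00000000
AND operation:
Net:  10000001.01100000.00000000.00000000
Network: 129.96.0.0/11


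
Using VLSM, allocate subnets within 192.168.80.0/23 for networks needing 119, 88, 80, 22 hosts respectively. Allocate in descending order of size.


119 hosts -> /25 (126 usable): 192.168.80.0/25
88 hosts -> /25 (126 usable): 192.168.80.128/25
80 hosts -> /25 (126 usable): 192.168.81.0/25
22 hosts -> /27 (30 usable): 192.168.81.128/27
Allocation: 192.168.80.0/25 (119 hosts, 126 usable); 192.168.80.128/25 (88 hosts, 126 usable); 192.168.81.0/25 (80 hosts, 126 usable); 192.168.81.128/27 (22 hosts, 30 usable)


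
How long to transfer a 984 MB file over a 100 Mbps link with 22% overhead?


Effective throughput = 100 * (1 - 22/100) = 78 Mbps
File size in Mb = 984 * 8 = 7872 Mb
Time = 7872 / 78
Time = 100.9231 seconds


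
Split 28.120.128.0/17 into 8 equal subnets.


New prefix = 17 + 3 = 20
Each subnet has 4096 addresses
  28.120.128.0/20
  28.120.144.0/20
  28.120.160.0/20
  28.120.176.0/20
  28.120.192.0/20
  28.120.208.0/20
  28.120.224.0/20
  28.120.240.0/20
Subnets: 28.120.128.0/20, 28.120.144.0/20, 28.120.160.0/20, 28.120.176.0/20, 28.120.192.0/20, 28.120.208.0/20, 28.120.224.0/20, 28.120.240.0/20


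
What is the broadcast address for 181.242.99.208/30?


Network: 181.242.99.208/30
Host bits = 2
Set all host bits to 1:
Broadcast: 181.242.99.211


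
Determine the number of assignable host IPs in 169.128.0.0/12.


Host bits = 32 - 12 = 20
Total addresses = 2^20 = 1048576
Usable = total - 2 (network and broadcast)
Usable hosts: 1048574


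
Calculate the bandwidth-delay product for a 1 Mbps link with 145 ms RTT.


BDP = bandwidth * RTT
= 1 Mbps * 145 ms
= 1 * 1e6 * 145 / 1000 bits
= 145000 bits
= 18125 bytes
= 17.7002 KB
BDP = 145000 bits (18125 bytes)


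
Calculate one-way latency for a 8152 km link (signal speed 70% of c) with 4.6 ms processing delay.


Speed = 0.7 * 3e5 km/s = 210000 km/s
Propagation delay = 8152 / 210000 = 0.0388 s = 38.819 ms
Processing delay = 4.6 ms
Total one-way latency = 43.419 ms


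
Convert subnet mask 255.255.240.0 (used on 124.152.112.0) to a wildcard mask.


Subnet mask: 255.255.240.0
Wildcard = 255.255.255.255 - subnet mask
255 - 255 = 0
255 - 255 = 0
255 - 240 = 15
255 - 0 = 255
Wildcard: 0.0.15.255


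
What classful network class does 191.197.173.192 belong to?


First octet: 191
Binary: 10111111
10xxxxxx -> Class B (128-191)
Class B, default mask 255.255.0.0 (/16)


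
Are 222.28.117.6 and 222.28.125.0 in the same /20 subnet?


Mask: 255.255.240.0
222.28.117.6 AND mask = 222.28.112.0
222.28.125.0 AND mask = 222.28.112.0
Yes, same subnet (222.28.112.0)


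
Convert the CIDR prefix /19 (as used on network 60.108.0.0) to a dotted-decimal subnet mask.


/19 means 19 network bits, 13 host bits
Binary: 11111111111111111110000000000000
Mask: 255.255.224.0


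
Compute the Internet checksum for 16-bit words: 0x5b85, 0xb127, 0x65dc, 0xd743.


Sum all words (with carry folding):
+ 0x5b85 = 0x5b85
+ 0xb127 = 0x0cad
+ 0x65dc = 0x7289
+ 0xd743 = 0x49cd
One's complement: ~0x49cd
Checksum = 0xb632


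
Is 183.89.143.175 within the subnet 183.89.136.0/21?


Subnet network: 183.89.136.0
Test IP AND mask: 183.89.136.0
Yes, 183.89.143.175 is in 183.89.136.0/21


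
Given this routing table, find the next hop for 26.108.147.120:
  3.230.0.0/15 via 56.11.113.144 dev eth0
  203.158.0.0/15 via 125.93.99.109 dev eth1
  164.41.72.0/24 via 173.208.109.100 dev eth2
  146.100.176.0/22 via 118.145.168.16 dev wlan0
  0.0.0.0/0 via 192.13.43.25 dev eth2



Longest prefix match for 26.108.147.120:
  /15 3.230.0.0: no
  /15 203.158.0.0: no
  /24 164.41.72.0: no
  /22 146.100.176.0: no
  /0 0.0.0.0: MATCH
Selected: next-hop 192.13.43.25 via eth2 (matched /0)


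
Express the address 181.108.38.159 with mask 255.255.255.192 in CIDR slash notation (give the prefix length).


Binary: 11111111.11111111.11111111.11000000
Count leading 1s
Prefix: /26


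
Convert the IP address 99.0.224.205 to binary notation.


99 = 01100011
0 = 00000000
224 = 11100000
205 = 11001101
Binary: 01100011.00000000.11100000.11001101


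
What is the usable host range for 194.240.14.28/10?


Network: 194.192.0.0
Broadcast: 194.255.255.255
First usable = network + 1
Last usable = broadcast - 1
Range: 194.192.0.1 to 194.255.255.254


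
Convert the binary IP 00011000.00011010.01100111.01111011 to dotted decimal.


00011000 = 24
00011010 = 26
01100111 = 103
01111011 = 123
IP: 24.26.103.123


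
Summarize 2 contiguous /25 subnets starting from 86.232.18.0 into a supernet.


Original prefix: /25
Number of subnets: 2 = 2^1
New prefix = 25 - 1 = 24
Supernet: 86.232.18.0/24


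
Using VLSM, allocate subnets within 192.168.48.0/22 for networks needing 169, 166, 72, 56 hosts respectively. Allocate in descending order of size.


169 hosts -> /24 (254 usable): 192.168.48.0/24
166 hosts -> /24 (254 usable): 192.168.49.0/24
72 hosts -> /25 (126 usable): 192.168.50.0/25
56 hosts -> /26 (62 usable): 192.168.50.128/26
Allocation: 192.168.48.0/24 (169 hosts, 254 usable); 192.168.49.0/24 (166 hosts, 254 usable); 192.168.50.0/25 (72 hosts, 126 usable); 192.168.50.128/26 (56 hosts, 62 usable)
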